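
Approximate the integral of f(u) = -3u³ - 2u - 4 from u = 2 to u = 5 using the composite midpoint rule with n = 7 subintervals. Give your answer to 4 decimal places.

h = (5 − 2)/7 = 0.428571.
Midpoints m₁,…,m₇ = 2.214286, 2.642857, 3.071429, 3.5, 3.928571, 4.357143, 4.785714.
f(m₁)=-40.998907, f(m₂)=-64.664359, f(m₃)=-97.067420, f(m₄)=-139.625, f(m₅)=-193.754009, f(m₆)=-260.871356, f(m₇)=-342.393950.
h·[f(m₁) + f(m₂) + f(m₃) + f(m₄) + f(m₅) + f(m₆) + f(m₇)] = 0.428571·(-1139.375) = -488.3036.

-488.3036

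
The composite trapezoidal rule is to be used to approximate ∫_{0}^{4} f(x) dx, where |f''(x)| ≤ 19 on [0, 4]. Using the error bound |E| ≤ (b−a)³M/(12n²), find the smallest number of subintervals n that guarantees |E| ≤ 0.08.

36

Need 1216/(12n²) ≤ 0.08.
n² ≥ 1216/(12·0.08) = 1266.67 ⇒ n ≥ 35.5903, so the smallest n is 36.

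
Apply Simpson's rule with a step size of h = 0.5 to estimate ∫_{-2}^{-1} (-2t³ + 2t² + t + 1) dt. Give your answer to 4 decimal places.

11.6667

h = (-1 − (-2))/2 = 0.5.
Nodes t₀,…,t₂ = -2, -1.5, -1.
f(t) = -2t³ + 2t² + t + 1: f₀=23, f₁=10.75, f₂=4.
(h/3)·[f₀ + 4f₁ + f₂] = 0.166667·(70) = 11.6667.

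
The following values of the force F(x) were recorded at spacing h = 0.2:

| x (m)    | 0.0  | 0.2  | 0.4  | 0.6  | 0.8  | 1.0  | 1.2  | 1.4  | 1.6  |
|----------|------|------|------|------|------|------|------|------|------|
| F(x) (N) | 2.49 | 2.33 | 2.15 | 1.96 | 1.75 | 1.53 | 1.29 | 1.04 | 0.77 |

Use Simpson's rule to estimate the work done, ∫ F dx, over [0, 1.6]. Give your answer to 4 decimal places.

h = 0.2, n = 8.
(h/3)·[y₀ + 4y₁ + 2y₂ + 4y₃ + 2y₄ + 4y₅ + 2y₆ + 4y₇ + y₈] = 0.066667·(41.08) = 2.7387.

2.7387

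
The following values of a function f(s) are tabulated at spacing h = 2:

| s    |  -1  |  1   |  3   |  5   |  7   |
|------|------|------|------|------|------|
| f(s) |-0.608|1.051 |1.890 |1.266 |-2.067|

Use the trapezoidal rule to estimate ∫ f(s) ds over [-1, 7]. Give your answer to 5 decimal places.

h = 2, n = 4.
(h/2)·[y₀ + 2y₁ + 2y₂ + 2y₃ + y₄] = 1·(5.739) = 5.73900.

5.73900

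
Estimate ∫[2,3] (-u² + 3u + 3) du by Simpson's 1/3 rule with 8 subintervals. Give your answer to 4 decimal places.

4.1667

h = (3 − 2)/8 = 0.125.
Nodes u₀,…,u₈ = 2, 2.125, 2.25, 2.375, 2.5, 2.625, 2.75, 2.875, 3.
f(u) = -u² + 3u + 3: f₀=5, f₁=4.859375, f₂=4.6875, f₃=4.484375, f₄=4.25, f₅=3.984375, f₆=3.6875, f₇=3.359375, f₈=3.
(h/3)·[f₀ + 4f₁ + 2f₂ + 4f₃ + 2f₄ + 4f₅ + 2f₆ + 4f₇ + f₈] = 0.041667·(100) = 4.1667.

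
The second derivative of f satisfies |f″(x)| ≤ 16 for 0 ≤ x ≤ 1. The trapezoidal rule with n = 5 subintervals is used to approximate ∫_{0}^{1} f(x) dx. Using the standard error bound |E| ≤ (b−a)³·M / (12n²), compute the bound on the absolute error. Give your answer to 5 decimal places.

|E| ≤ (1)³·16 / (12·5²) = 16/300 = 0.05333.

0.05333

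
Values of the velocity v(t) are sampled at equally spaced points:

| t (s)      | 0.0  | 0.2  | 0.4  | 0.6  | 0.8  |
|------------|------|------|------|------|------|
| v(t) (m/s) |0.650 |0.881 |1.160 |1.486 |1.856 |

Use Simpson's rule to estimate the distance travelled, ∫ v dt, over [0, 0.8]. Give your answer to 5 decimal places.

h = 0.2, n = 4.
(h/3)·[y₀ + 4y₁ + 2y₂ + 4y₃ + y₄] = 0.066667·(14.294) = 0.95293.

0.95293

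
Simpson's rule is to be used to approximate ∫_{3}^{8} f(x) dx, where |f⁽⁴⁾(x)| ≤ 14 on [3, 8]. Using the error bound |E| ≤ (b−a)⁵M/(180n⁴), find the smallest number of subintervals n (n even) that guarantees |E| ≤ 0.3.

Need 43750/(180n⁴) ≤ 0.3.
n⁴ ≥ 43750/(180·0.3) = 810.185 ⇒ n ≥ 5.3351, so the smallest even n is 6. (n must be even for Simpson's rule.)

6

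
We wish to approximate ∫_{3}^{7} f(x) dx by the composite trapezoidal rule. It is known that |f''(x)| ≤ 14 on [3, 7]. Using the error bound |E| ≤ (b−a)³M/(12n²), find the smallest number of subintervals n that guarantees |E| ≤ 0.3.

16

Need 896/(12n²) ≤ 0.3.
n² ≥ 896/(12·0.3) = 248.889 ⇒ n ≥ 15.7762, so the smallest n is 16.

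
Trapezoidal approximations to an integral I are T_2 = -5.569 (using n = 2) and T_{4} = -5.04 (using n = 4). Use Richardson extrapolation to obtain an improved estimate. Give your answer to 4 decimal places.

-4.8637

R = (4·T_{4} − T_2) / 3 = (4·(-5.04) − (-5.569))/3 = (-14.591)/3 = -4.8637.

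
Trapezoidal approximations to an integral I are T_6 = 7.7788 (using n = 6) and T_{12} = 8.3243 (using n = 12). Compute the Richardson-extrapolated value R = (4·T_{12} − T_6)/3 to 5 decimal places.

8.50613

R = (4·T_{12} − T_6) / 3 = (4·8.3243 − 7.7788)/3 = (25.5184)/3 = 8.50613.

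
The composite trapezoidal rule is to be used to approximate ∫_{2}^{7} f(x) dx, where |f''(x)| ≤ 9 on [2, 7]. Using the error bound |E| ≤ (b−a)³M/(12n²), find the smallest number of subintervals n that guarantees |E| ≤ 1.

10

Need 1125/(12n²) ≤ 1.
n² ≥ 1125/(12·1) = 93.75 ⇒ n ≥ 9.6825, so the smallest n is 10.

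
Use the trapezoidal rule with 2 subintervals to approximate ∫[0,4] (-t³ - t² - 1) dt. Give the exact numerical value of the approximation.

-108

h = (4 − 0)/2 = 2.
Nodes t₀,…,t₂ = 0, 2, 4.
f(t) = -t³ - t² - 1: f₀=-1, f₁=-13, f₂=-81.
(h/2)·[f₀ + 2f₁ + f₂] = 1·(-108) = -108.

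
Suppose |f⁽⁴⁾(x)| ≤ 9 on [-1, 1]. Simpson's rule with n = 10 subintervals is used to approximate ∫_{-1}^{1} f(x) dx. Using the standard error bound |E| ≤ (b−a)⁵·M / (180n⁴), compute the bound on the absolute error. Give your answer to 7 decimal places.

0.0001600

|E| ≤ (2)⁵·9 / (180·10⁴) = 288/1800000 = 0.0001600.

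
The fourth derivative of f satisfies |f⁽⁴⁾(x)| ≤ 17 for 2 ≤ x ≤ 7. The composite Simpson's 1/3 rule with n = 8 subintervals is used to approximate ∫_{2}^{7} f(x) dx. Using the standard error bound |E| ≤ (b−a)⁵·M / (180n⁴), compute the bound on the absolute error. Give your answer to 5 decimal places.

0.07206

|E| ≤ (5)⁵·17 / (180·8⁴) = 53125/737280 = 0.07206.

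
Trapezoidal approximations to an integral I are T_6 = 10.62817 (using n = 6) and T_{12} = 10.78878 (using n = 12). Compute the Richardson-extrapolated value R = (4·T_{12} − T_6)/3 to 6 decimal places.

R = (4·T_{12} − T_6) / 3 = (4·10.78878 − 10.62817)/3 = (32.52695)/3 = 10.842317.

10.842317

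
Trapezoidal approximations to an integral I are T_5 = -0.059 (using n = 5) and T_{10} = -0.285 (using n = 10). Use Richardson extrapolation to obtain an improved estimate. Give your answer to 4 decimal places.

R = (4·T_{10} − T_5) / 3 = (4·(-0.285) − (-0.059))/3 = (-1.081)/3 = -0.3603.

-0.3603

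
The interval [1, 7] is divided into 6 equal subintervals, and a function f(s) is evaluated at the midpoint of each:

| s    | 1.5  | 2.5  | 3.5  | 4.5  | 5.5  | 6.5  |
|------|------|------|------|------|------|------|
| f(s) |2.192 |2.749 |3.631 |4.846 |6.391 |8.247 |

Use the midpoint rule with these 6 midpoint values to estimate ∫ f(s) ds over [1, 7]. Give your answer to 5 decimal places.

h = 1, n = 6.
h·[y(m₁) + y(m₂) + y(m₃) + y(m₄) + y(m₅) + y(m₆)] = 1·(28.056) = 28.05600.

28.05600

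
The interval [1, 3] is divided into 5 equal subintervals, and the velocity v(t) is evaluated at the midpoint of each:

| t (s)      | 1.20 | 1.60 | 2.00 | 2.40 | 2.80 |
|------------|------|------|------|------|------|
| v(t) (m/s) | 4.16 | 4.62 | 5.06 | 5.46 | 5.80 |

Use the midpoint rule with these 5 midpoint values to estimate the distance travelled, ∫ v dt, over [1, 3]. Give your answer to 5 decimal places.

h = 0.4, n = 5.
h·[y(m₁) + y(m₂) + y(m₃) + y(m₄) + y(m₅)] = 0.4·(25.10) = 10.04000.

10.04000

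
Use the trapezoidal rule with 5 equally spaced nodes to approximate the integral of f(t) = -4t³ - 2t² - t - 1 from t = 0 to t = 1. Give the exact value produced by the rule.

-3.25

h = (1 − 0)/4 = 0.25.
Nodes t₀,…,t₄ = 0, 0.25, 0.5, 0.75, 1.
f(t) = -4t³ - 2t² - t - 1: f₀=-1, f₁=-1.4375, f₂=-2.5, f₃=-4.5625, f₄=-8.
(h/2)·[f₀ + 2f₁ + 2f₂ + 2f₃ + f₄] = 0.125·(-26) = -3.25.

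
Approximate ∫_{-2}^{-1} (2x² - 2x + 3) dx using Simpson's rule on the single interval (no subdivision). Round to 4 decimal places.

S = (b−a)/6 · [f(-2) + 4f(-1.5) + f(-1)] = 0.166667·[15 + 4·10.5 + 7] = 10.6667.

10.6667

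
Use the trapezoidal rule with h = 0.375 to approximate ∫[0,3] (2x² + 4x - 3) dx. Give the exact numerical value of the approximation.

h = (3 − 0)/8 = 0.375.
Nodes x₀,…,x₈ = 0, 0.375, 0.75, 1.125, 1.5, 1.875, 2.25, 2.625, 3.
f(x) = 2x² + 4x - 3: f₀=-3, f₁=-1.21875, f₂=1.125, f₃=4.03125, f₄=7.5, f₅=11.53125, f₆=16.125, f₇=21.28125, f₈=27.
(h/2)·[f₀ + 2f₁ + 2f₂ + 2f₃ + 2f₄ + 2f₅ + 2f₆ + 2f₇ + f₈] = 0.1875·(144.75) = 27.140625.

27.140625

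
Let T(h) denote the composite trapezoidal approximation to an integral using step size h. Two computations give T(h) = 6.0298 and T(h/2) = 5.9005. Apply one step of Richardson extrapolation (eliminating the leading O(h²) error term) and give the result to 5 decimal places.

R = (4·T(h/2) − T(h)) / 3 = (4·5.9005 − 6.0298)/3 = (17.5722)/3 = 5.85740.

5.85740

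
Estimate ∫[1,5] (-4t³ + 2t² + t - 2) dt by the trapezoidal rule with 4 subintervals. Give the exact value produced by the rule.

-560

h = (5 − 1)/4 = 1.
Nodes t₀,…,t₄ = 1, 2, 3, 4, 5.
f(t) = -4t³ + 2t² + t - 2: f₀=-3, f₁=-24, f₂=-89, f₃=-222, f₄=-447.
(h/2)·[f₀ + 2f₁ + 2f₂ + 2f₃ + f₄] = 0.5·(-1120) = -560.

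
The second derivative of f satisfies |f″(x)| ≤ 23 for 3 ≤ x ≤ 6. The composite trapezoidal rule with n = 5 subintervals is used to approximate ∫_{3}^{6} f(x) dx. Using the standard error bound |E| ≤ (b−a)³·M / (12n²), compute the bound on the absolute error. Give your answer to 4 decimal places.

|E| ≤ (3)³·23 / (12·5²) = 621/300 = 2.0700.

2.0700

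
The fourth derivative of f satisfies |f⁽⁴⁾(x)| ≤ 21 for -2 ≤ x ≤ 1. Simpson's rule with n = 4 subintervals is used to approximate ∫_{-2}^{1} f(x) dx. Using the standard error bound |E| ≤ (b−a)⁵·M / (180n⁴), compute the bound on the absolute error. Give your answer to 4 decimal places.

0.1107

|E| ≤ (3)⁵·21 / (180·4⁴) = 5103/46080 = 0.1107.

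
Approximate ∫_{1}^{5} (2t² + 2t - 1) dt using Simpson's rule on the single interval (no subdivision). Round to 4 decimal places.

102.6667

S = (b−a)/6 · [f(1) + 4f(3) + f(5)] = 0.666667·[3 + 4·23 + 59] = 102.6667.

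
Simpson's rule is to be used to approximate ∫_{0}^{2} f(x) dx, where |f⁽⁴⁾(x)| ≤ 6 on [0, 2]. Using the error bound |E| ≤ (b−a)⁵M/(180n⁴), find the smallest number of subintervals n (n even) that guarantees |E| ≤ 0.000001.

Need 192/(180n⁴) ≤ 0.000001.
n⁴ ≥ 192/(180·0.000001) = 1.06667e+06 ⇒ n ≥ 32.1371, so the smallest even n is 34. (n must be even for Simpson's rule.)

34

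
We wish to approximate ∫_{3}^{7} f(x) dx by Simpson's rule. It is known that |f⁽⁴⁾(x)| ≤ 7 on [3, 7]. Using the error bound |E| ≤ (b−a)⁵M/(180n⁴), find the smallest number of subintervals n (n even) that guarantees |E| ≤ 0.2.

Need 7168/(180n⁴) ≤ 0.2.
n⁴ ≥ 7168/(180·0.2) = 199.111 ⇒ n ≥ 3.7564, so the smallest even n is 4. (n must be even for Simpson's rule.)

4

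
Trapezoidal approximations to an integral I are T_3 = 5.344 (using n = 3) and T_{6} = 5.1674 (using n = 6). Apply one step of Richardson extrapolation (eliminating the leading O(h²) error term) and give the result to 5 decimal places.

R = (4·T_{6} − T_3) / 3 = (4·5.1674 − 5.344)/3 = (15.3256)/3 = 5.10853.

5.10853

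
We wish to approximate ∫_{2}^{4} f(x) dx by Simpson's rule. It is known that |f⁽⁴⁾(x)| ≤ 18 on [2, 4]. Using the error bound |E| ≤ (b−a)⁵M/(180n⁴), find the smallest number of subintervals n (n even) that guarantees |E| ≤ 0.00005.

Need 576/(180n⁴) ≤ 0.00005.
n⁴ ≥ 576/(180·0.00005) = 64000 ⇒ n ≥ 15.9054, so the smallest even n is 16. (n must be even for Simpson's rule.)

16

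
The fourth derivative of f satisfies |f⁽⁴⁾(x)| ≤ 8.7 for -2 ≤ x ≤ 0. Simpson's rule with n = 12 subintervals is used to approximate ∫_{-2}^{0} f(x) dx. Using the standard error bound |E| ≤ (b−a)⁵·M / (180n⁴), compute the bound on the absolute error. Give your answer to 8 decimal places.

0.00007459

|E| ≤ (2)⁵·8.7 / (180·12⁴) = 278.4/3732480 = 0.00007459.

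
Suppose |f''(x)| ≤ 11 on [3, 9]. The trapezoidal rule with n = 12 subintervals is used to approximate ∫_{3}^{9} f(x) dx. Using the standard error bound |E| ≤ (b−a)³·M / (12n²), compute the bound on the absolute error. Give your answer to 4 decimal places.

|E| ≤ (6)³·11 / (12·12²) = 2376/1728 = 1.3750.

1.3750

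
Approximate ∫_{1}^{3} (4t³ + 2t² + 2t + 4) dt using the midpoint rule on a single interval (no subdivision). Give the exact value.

96

M = (b−a)·f(2) = 2·(48) = 96.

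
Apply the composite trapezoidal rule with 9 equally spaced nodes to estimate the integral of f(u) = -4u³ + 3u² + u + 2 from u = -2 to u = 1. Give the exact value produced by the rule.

29.1328125

h = (1 − (-2))/8 = 0.375.
Nodes u₀,…,u₈ = -2, -1.625, -1.25, -0.875, -0.5, -0.125, 0.25, 0.625, 1.
f(u) = -4u³ + 3u² + u + 2: f₀=44, f₁=25.4609375, f₂=13.25, f₃=6.1015625, f₄=2.75, f₅=1.9296875, f₆=2.375, f₇=2.8203125, f₈=2.
(h/2)·[f₀ + 2f₁ + 2f₂ + 2f₃ + 2f₄ + 2f₅ + 2f₆ + 2f₇ + f₈] = 0.1875·(155.375) = 29.1328125.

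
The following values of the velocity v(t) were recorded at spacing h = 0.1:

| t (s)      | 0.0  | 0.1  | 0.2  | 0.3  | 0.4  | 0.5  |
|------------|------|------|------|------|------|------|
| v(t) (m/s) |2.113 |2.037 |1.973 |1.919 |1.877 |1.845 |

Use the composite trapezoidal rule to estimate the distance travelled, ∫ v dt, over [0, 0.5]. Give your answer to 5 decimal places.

h = 0.1, n = 5.
(h/2)·[y₀ + 2y₁ + 2y₂ + 2y₃ + 2y₄ + y₅] = 0.05·(19.570) = 0.97850.

0.97850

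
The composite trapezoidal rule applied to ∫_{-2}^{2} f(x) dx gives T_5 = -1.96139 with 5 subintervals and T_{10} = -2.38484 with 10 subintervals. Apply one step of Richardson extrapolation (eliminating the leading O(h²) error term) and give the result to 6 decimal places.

R = (4·T_{10} − T_5) / 3 = (4·(-2.38484) − (-1.96139))/3 = (-7.57797)/3 = -2.525990.

-2.525990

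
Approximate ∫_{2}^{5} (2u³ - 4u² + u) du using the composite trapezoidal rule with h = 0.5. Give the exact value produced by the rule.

h = (5 − 2)/6 = 0.5.
Nodes u₀,…,u₆ = 2, 2.5, 3, 3.5, 4, 4.5, 5.
f(u) = 2u³ - 4u² + u: f₀=2, f₁=8.75, f₂=21, f₃=40.25, f₄=68, f₅=105.75, f₆=155.
(h/2)·[f₀ + 2f₁ + 2f₂ + 2f₃ + 2f₄ + 2f₅ + f₆] = 0.25·(644.5) = 161.125.

161.125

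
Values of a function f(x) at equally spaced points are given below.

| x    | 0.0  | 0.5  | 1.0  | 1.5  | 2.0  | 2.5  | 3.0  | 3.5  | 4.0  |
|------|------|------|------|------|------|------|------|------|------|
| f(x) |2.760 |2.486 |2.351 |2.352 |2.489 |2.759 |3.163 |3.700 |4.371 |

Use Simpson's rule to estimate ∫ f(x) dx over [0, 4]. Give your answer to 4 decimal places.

h = 0.5, n = 8.
(h/3)·[y₀ + 4y₁ + 2y₂ + 4y₃ + 2y₄ + 4y₅ + 2y₆ + 4y₇ + y₈] = 0.166667·(68.325) = 11.3875.

11.3875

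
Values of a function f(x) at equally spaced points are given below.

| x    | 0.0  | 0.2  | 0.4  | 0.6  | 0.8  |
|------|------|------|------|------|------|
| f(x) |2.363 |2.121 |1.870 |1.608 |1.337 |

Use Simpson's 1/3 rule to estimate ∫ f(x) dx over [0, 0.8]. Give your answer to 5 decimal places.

1.49040

h = 0.2, n = 4.
(h/3)·[y₀ + 4y₁ + 2y₂ + 4y₃ + y₄] = 0.066667·(22.356) = 1.49040.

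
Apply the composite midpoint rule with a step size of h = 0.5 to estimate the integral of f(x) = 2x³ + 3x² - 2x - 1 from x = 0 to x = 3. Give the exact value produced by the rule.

54.75

h = (3 − 0)/6 = 0.5.
Midpoints m₁,…,m₆ = 0.25, 0.75, 1.25, 1.75, 2.25, 2.75.
f(m₁)=-1.28125, f(m₂)=0.03125, f(m₃)=5.09375, f(m₄)=15.40625, f(m₅)=32.46875, f(m₆)=57.78125.
h·[f(m₁) + f(m₂) + f(m₃) + f(m₄) + f(m₅) + f(m₆)] = 0.5·(109.5) = 54.75.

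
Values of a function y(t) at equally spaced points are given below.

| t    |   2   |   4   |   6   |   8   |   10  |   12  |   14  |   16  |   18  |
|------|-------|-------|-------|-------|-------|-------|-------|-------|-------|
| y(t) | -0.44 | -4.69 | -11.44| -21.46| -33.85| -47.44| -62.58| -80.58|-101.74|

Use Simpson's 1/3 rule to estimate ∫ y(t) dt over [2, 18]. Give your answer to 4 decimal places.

h = 2, n = 8.
(h/3)·[y₀ + 4y₁ + 2y₂ + 4y₃ + 2y₄ + 4y₅ + 2y₆ + 4y₇ + y₈] = 0.666667·(-934.60) = -623.0667.

-623.0667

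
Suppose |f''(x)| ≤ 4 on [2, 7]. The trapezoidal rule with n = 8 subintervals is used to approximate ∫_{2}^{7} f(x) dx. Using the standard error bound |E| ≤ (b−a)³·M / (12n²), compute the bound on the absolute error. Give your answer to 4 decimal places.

0.6510

|E| ≤ (5)³·4 / (12·8²) = 500/768 = 0.6510.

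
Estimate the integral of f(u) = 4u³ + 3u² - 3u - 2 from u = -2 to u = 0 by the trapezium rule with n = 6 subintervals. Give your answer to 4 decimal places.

h = (0 − (-2))/6 = 0.333333.
Nodes u₀,…,u₆ = -2, -1.666667, -1.333333, -1, -0.666667, -0.333333, 0.
f(u) = 4u³ + 3u² - 3u - 2: f₀=-16, f₁=-7.185185, f₂=-2.148148, f₃=0, f₄=0.148148, f₅=-0.814815, f₆=-2.
(h/2)·[f₀ + 2f₁ + 2f₂ + 2f₃ + 2f₄ + 2f₅ + f₆] = 0.166667·(-38) = -6.3333.

-6.3333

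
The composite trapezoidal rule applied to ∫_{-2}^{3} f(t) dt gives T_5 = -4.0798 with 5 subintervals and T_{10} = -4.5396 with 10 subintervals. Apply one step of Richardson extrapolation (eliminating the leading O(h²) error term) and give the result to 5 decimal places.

-4.69287

R = (4·T_{10} − T_5) / 3 = (4·(-4.5396) − (-4.0798))/3 = (-14.0786)/3 = -4.69287.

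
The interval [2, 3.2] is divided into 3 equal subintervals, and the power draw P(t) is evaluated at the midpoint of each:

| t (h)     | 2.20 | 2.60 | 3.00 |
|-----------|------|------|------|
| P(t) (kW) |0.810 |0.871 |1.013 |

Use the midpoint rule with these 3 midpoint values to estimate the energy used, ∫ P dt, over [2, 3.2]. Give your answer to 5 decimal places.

h = 0.4, n = 3.
h·[y(m₁) + y(m₂) + y(m₃)] = 0.4·(2.694) = 1.07760.

1.07760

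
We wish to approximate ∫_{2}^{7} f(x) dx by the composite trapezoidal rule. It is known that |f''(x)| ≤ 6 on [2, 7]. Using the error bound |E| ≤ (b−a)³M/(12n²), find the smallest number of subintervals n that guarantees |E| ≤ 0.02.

Need 750/(12n²) ≤ 0.02.
n² ≥ 750/(12·0.02) = 3125 ⇒ n ≥ 55.9017, so the smallest n is 56.

56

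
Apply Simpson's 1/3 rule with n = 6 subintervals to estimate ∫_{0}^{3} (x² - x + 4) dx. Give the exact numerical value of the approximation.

16.5

h = (3 − 0)/6 = 0.5.
Nodes x₀,…,x₆ = 0, 0.5, 1, 1.5, 2, 2.5, 3.
f(x) = x² - x + 4: f₀=4, f₁=3.75, f₂=4, f₃=4.75, f₄=6, f₅=7.75, f₆=10.
(h/3)·[f₀ + 4f₁ + 2f₂ + 4f₃ + 2f₄ + 4f₅ + f₆] = 0.166667·(99) = 16.5.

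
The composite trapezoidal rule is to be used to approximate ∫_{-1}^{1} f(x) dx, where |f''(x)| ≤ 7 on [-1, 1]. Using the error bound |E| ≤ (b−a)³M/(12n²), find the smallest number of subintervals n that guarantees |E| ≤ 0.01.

Need 56/(12n²) ≤ 0.01.
n² ≥ 56/(12·0.01) = 466.667 ⇒ n ≥ 21.6025, so the smallest n is 22.

22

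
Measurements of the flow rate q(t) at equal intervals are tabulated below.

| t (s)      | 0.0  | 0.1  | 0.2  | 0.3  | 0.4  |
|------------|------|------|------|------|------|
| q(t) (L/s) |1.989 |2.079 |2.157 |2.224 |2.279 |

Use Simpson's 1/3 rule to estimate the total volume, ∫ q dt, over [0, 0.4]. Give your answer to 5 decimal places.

h = 0.1, n = 4.
(h/3)·[y₀ + 4y₁ + 2y₂ + 4y₃ + y₄] = 0.033333·(25.794) = 0.85980.

0.85980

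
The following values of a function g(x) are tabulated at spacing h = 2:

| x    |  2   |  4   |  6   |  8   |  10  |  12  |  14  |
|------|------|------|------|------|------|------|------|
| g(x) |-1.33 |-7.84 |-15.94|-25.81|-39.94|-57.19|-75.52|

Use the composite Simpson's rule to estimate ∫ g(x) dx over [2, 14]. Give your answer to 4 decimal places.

-367.9800

h = 2, n = 6.
(h/3)·[y₀ + 4y₁ + 2y₂ + 4y₃ + 2y₄ + 4y₅ + y₆] = 0.666667·(-551.97) = -367.9800.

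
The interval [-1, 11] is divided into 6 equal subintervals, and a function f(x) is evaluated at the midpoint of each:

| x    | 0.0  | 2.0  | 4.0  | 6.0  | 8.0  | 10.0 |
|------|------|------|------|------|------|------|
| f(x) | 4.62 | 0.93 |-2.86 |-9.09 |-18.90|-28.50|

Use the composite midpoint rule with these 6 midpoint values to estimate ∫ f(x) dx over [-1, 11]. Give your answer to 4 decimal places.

h = 2, n = 6.
h·[y(m₁) + y(m₂) + y(m₃) + y(m₄) + y(m₅) + y(m₆)] = 2·(-53.80) = -107.6000.

-107.6000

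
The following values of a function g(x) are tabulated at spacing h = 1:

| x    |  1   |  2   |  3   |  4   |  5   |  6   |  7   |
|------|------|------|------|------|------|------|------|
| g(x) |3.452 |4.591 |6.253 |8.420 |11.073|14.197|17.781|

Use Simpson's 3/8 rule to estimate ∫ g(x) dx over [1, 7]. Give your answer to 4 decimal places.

54.9056

h = 1, n = 6.
(3h/8)·[y₀ + 3y₁ + 3y₂ + 2y₃ + 3y₄ + 3y₅ + y₆] = 0.375·(146.415) = 54.9056.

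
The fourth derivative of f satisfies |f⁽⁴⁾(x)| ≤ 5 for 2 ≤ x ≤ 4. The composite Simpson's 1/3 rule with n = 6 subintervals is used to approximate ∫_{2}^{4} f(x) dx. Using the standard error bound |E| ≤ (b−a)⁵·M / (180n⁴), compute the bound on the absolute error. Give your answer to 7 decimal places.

|E| ≤ (2)⁵·5 / (180·6⁴) = 160/233280 = 0.0006859.

0.0006859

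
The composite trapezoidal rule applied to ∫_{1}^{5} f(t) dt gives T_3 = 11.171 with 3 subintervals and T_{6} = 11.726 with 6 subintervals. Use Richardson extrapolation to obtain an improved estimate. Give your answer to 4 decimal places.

R = (4·T_{6} − T_3) / 3 = (4·11.726 − 11.171)/3 = (35.733)/3 = 11.9110.

11.9110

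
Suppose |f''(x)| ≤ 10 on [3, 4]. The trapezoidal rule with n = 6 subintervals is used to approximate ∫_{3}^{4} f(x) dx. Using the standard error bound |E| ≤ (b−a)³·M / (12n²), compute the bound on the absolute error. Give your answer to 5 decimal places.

0.02315

|E| ≤ (1)³·10 / (12·6²) = 10/432 = 0.02315.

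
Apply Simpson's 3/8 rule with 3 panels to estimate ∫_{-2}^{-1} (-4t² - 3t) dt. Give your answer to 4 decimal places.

h = (-1 − (-2))/3 = 0.333333.
Nodes t₀,…,t₃ = -2, -1.666667, -1.333333, -1.
f(t) = -4t² - 3t: f₀=-10, f₁=-6.111111, f₂=-3.111111, f₃=-1.
(3h/8)·[f₀ + 3f₁ + 3f₂ + f₃] = 0.125·(-38.666667) = -4.8333.

-4.8333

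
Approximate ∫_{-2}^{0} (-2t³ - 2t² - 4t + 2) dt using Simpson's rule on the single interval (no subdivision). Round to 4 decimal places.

14.6667

S = (b−a)/6 · [f(-2) + 4f(-1) + f(0)] = 0.333333·[18 + 4·6 + 2] = 14.6667.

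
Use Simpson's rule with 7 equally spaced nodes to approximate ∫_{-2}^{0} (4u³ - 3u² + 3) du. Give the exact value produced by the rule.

h = (0 − (-2))/6 = 0.333333.
Nodes u₀,…,u₆ = -2, -1.666667, -1.333333, -1, -0.666667, -0.333333, 0.
f(u) = 4u³ - 3u² + 3: f₀=-41, f₁=-23.851852, f₂=-11.814815, f₃=-4, f₄=0.481481, f₅=2.518519, f₆=3.
(h/3)·[f₀ + 4f₁ + 2f₂ + 4f₃ + 2f₄ + 4f₅ + f₆] = 0.111111·(-162) = -18.

-18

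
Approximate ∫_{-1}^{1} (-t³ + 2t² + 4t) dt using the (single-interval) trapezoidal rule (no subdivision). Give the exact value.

4

T = (b−a)/2 · [f(-1) + f(1)] = 1·[(-1) + 5] = 4.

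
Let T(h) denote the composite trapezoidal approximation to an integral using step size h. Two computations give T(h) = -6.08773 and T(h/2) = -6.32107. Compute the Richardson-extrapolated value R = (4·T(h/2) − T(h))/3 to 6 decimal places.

R = (4·T(h/2) − T(h)) / 3 = (4·(-6.32107) − (-6.08773))/3 = (-19.19655)/3 = -6.398850.

-6.398850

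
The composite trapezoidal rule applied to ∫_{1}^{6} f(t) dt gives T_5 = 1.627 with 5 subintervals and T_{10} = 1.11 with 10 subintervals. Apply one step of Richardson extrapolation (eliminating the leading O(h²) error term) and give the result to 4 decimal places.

R = (4·T_{10} − T_5) / 3 = (4·1.11 − 1.627)/3 = (2.813)/3 = 0.9377.

0.9377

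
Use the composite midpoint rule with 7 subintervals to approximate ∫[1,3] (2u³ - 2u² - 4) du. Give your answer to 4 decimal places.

14.5306

h = (3 − 1)/7 = 0.285714.
Midpoints m₁,…,m₇ = 1.142857, 1.428571, 1.714286, 2, 2.285714, 2.571429, 2.857143.
f(m₁)=-3.626822, f(m₂)=-2.250729, f(m₃)=0.198251, f(m₄)=4, f(m₅)=9.434402, f(m₆)=16.781341, f(m₇)=26.320700.
h·[f(m₁) + f(m₂) + f(m₃) + f(m₄) + f(m₅) + f(m₆) + f(m₇)] = 0.285714·(50.857143) = 14.5306.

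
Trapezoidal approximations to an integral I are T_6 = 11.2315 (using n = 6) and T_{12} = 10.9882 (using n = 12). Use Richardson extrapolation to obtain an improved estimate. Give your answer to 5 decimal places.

R = (4·T_{12} − T_6) / 3 = (4·10.9882 − 11.2315)/3 = (32.7213)/3 = 10.90710.

10.90710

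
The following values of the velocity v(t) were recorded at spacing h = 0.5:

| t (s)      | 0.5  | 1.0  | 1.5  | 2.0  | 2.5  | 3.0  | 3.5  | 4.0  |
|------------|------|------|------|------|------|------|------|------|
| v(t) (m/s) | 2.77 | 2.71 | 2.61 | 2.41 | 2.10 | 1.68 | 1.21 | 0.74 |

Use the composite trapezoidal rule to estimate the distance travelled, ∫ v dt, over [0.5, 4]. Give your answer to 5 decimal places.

7.23750

h = 0.5, n = 7.
(h/2)·[y₀ + 2y₁ + 2y₂ + 2y₃ + 2y₄ + 2y₅ + 2y₆ + y₇] = 0.25·(28.95) = 7.23750.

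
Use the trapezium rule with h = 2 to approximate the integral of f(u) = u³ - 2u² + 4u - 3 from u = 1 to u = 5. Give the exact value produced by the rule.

128

h = (5 − 1)/2 = 2.
Nodes u₀,…,u₂ = 1, 3, 5.
f(u) = u³ - 2u² + 4u - 3: f₀=0, f₁=18, f₂=92.
(h/2)·[f₀ + 2f₁ + f₂] = 1·(128) = 128.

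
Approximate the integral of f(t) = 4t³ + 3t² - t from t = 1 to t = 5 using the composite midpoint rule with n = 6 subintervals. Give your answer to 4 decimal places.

730.2222

h = (5 − 1)/6 = 0.666667.
Midpoints m₁,…,m₆ = 1.333333, 2, 2.666667, 3.333333, 4, 4.666667.
f(m₁)=13.481481, f(m₂)=42, f(m₃)=94.518519, f(m₄)=178.148148, f(m₅)=300, f(m₆)=467.185185.
h·[f(m₁) + f(m₂) + f(m₃) + f(m₄) + f(m₅) + f(m₆)] = 0.666667·(1095.333333) = 730.2222.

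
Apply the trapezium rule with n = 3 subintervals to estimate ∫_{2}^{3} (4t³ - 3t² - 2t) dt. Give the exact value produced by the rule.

h = (3 − 2)/3 = 0.333333.
Nodes t₀,…,t₃ = 2, 2.333333, 2.666667, 3.
f(t) = 4t³ - 3t² - 2t: f₀=16, f₁=29.814815, f₂=49.185185, f₃=75.
(h/2)·[f₀ + 2f₁ + 2f₂ + f₃] = 0.166667·(249) = 41.5.

41.5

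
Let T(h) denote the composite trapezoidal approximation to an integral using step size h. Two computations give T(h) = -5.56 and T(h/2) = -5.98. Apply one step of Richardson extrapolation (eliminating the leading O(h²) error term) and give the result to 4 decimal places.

R = (4·T(h/2) − T(h)) / 3 = (4·(-5.98) − (-5.56))/3 = (-18.36)/3 = -6.1200.

-6.1200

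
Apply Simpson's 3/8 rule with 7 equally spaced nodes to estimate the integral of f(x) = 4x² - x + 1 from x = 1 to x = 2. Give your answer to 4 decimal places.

h = (2 − 1)/6 = 0.166667.
Nodes x₀,…,x₆ = 1, 1.166667, 1.333333, 1.5, 1.666667, 1.833333, 2.
f(x) = 4x² - x + 1: f₀=4, f₁=5.277778, f₂=6.777778, f₃=8.5, f₄=10.444444, f₅=12.611111, f₆=15.
(3h/8)·[f₀ + 3f₁ + 3f₂ + 2f₃ + 3f₄ + 3f₅ + f₆] = 0.0625·(141.333333) = 8.8333.

8.8333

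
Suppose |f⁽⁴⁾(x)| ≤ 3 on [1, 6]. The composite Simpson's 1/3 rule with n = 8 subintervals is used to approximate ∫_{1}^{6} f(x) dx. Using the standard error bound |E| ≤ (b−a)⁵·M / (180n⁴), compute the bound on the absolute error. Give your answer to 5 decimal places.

|E| ≤ (5)⁵·3 / (180·8⁴) = 9375/737280 = 0.01272.

0.01272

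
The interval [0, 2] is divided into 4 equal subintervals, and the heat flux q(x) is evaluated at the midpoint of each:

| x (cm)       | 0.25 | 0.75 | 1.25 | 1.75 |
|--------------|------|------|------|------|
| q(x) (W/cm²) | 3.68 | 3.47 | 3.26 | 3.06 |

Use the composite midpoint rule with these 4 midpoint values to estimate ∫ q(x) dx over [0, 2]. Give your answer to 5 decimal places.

6.73500

h = 0.5, n = 4.
h·[y(m₁) + y(m₂) + y(m₃) + y(m₄)] = 0.5·(13.47) = 6.73500.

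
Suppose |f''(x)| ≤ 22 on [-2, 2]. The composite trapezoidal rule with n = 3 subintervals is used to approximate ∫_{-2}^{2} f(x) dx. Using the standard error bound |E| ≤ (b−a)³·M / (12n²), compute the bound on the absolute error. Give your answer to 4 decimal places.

13.0370

|E| ≤ (4)³·22 / (12·3²) = 1408/108 = 13.0370.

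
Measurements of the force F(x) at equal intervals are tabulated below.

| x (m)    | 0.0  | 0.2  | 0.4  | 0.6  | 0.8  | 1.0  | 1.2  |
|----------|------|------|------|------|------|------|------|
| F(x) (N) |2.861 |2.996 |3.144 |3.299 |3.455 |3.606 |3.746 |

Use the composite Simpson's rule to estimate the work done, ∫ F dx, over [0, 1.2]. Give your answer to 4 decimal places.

3.9606

h = 0.2, n = 6.
(h/3)·[y₀ + 4y₁ + 2y₂ + 4y₃ + 2y₄ + 4y₅ + y₆] = 0.066667·(59.409) = 3.9606.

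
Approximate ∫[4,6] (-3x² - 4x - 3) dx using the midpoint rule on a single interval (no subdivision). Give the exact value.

-196

M = (b−a)·f(5) = 2·(-98) = -196.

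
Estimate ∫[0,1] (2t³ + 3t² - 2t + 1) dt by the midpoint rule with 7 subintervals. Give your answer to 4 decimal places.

h = (1 − 0)/7 = 0.142857.
Midpoints m₁,…,m₇ = 0.071429, 0.214286, 0.357143, 0.5, 0.642857, 0.785714, 0.928571.
f(m₁)=0.873178, f(m₂)=0.728863, f(m₃)=0.759475, f(m₄)=1, f(m₅)=1.485423, f(m₆)=2.250729, f(m₇)=3.330904.
h·[f(m₁) + f(m₂) + f(m₃) + f(m₄) + f(m₅) + f(m₆) + f(m₇)] = 0.142857·(10.428571) = 1.4898.

1.4898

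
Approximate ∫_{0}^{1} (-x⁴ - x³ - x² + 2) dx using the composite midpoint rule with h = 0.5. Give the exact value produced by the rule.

h = (1 − 0)/2 = 0.5.
Midpoints m₁,…,m₂ = 0.25, 0.75.
f(m₁)=1.91796875, f(m₂)=0.69921875.
h·[f(m₁) + f(m₂)] = 0.5·(2.6171875) = 1.30859375.

1.30859375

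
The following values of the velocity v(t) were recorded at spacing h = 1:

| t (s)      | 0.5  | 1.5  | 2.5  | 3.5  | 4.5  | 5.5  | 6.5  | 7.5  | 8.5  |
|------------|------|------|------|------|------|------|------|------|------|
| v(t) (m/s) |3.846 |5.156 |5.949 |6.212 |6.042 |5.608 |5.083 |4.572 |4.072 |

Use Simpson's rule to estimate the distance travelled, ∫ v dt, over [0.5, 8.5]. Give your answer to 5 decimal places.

h = 1, n = 8.
(h/3)·[y₀ + 4y₁ + 2y₂ + 4y₃ + 2y₄ + 4y₅ + 2y₆ + 4y₇ + y₈] = 0.333333·(128.258) = 42.75267.

42.75267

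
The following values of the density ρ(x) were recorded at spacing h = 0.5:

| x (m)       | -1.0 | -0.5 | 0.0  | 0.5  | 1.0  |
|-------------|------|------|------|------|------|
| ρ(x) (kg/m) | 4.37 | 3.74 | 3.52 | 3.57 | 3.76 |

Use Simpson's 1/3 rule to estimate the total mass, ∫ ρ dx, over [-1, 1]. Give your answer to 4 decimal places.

7.4017

h = 0.5, n = 4.
(h/3)·[y₀ + 4y₁ + 2y₂ + 4y₃ + y₄] = 0.166667·(44.41) = 7.4017.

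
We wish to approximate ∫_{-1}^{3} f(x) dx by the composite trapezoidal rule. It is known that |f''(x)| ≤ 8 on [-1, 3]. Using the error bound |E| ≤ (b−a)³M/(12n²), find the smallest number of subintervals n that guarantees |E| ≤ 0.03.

Need 512/(12n²) ≤ 0.03.
n² ≥ 512/(12·0.03) = 1422.22 ⇒ n ≥ 37.7124, so the smallest n is 38.

38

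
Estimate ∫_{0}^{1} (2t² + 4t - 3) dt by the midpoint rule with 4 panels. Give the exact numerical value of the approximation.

h = (1 − 0)/4 = 0.25.
Midpoints m₁,…,m₄ = 0.125, 0.375, 0.625, 0.875.
f(m₁)=-2.46875, f(m₂)=-1.21875, f(m₃)=0.28125, f(m₄)=2.03125.
h·[f(m₁) + f(m₂) + f(m₃) + f(m₄)] = 0.25·(-1.375) = -0.34375.

-0.34375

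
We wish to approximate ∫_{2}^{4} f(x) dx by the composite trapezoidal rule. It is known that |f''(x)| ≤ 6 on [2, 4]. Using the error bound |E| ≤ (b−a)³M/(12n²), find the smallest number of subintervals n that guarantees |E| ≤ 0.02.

15

Need 48/(12n²) ≤ 0.02.
n² ≥ 48/(12·0.02) = 200 ⇒ n ≥ 14.1421, so the smallest n is 15.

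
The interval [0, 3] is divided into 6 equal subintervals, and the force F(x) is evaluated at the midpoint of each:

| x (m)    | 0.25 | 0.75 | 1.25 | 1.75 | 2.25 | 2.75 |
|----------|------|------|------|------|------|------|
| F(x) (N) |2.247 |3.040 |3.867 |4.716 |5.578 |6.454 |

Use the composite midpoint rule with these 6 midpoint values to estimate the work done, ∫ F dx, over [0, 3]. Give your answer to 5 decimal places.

12.95100

h = 0.5, n = 6.
h·[y(m₁) + y(m₂) + y(m₃) + y(m₄) + y(m₅) + y(m₆)] = 0.5·(25.902) = 12.95100.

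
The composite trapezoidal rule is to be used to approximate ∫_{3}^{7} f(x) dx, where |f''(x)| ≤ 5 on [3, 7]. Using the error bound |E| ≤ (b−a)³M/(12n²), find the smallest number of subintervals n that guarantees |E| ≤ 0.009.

Need 320/(12n²) ≤ 0.009.
n² ≥ 320/(12·0.009) = 2962.96 ⇒ n ≥ 54.4331, so the smallest n is 55.

55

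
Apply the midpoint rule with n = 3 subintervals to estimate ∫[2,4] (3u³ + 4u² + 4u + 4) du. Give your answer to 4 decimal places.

284.3704

h = (4 − 2)/3 = 0.666667.
Midpoints m₁,…,m₃ = 2.333333, 3, 3.666667.
f(m₁)=73.222222, f(m₂)=133, f(m₃)=220.333333.
h·[f(m₁) + f(m₂) + f(m₃)] = 0.666667·(426.555556) = 284.3704.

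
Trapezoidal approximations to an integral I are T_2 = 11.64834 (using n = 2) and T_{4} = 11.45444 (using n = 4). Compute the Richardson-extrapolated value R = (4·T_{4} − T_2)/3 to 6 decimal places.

R = (4·T_{4} − T_2) / 3 = (4·11.45444 − 11.64834)/3 = (34.16942)/3 = 11.389807.

11.389807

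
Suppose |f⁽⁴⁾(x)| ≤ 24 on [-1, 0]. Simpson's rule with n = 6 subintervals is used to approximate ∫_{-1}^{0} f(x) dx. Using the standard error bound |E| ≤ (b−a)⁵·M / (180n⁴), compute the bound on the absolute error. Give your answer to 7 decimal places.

0.0001029

|E| ≤ (1)⁵·24 / (180·6⁴) = 24/233280 = 0.0001029.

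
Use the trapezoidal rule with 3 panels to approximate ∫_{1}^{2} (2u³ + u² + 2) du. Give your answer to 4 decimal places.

12.0185

h = (2 − 1)/3 = 0.333333.
Nodes u₀,…,u₃ = 1, 1.333333, 1.666667, 2.
f(u) = 2u³ + u² + 2: f₀=5, f₁=8.518519, f₂=14.037037, f₃=22.
(h/2)·[f₀ + 2f₁ + 2f₂ + f₃] = 0.166667·(72.111111) = 12.0185.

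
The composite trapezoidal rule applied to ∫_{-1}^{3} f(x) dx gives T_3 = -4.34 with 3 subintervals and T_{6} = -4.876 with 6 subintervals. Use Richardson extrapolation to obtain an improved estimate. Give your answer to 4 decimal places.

-5.0547

R = (4·T_{6} − T_3) / 3 = (4·(-4.876) − (-4.34))/3 = (-15.164)/3 = -5.0547.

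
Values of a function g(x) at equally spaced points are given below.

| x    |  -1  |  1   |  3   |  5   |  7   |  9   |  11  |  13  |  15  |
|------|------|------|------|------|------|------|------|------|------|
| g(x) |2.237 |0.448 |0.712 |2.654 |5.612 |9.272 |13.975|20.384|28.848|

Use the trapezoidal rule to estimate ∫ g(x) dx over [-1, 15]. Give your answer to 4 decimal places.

137.1990

h = 2, n = 8.
(h/2)·[y₀ + 2y₁ + 2y₂ + 2y₃ + 2y₄ + 2y₅ + 2y₆ + 2y₇ + y₈] = 1·(137.199) = 137.1990.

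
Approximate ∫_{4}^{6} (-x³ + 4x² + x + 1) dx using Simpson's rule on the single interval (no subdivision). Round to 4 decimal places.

S = (b−a)/6 · [f(4) + 4f(5) + f(6)] = 0.333333·[5 + 4·(-19) + (-65)] = -45.3333.

-45.3333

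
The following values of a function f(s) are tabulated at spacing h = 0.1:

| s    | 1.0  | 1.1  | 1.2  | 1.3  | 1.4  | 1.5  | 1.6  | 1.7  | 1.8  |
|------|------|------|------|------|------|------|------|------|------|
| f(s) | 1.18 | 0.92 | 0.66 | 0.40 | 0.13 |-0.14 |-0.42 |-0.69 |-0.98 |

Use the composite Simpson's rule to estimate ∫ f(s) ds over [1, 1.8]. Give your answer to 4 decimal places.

h = 0.1, n = 8.
(h/3)·[y₀ + 4y₁ + 2y₂ + 4y₃ + 2y₄ + 4y₅ + 2y₆ + 4y₇ + y₈] = 0.033333·(2.90) = 0.0967.

0.0967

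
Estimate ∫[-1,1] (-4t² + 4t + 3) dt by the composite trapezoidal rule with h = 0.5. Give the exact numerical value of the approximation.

h = (1 − (-1))/4 = 0.5.
Nodes t₀,…,t₄ = -1, -0.5, 0, 0.5, 1.
f(t) = -4t² + 4t + 3: f₀=-5, f₁=0, f₂=3, f₃=4, f₄=3.
(h/2)·[f₀ + 2f₁ + 2f₂ + 2f₃ + f₄] = 0.25·(12) = 3.

3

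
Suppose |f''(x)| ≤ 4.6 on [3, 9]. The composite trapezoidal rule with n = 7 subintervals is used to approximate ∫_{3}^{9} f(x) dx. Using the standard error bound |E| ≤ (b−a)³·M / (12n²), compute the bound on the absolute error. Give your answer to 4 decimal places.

1.6898

|E| ≤ (6)³·4.6 / (12·7²) = 993.6/588 = 1.6898.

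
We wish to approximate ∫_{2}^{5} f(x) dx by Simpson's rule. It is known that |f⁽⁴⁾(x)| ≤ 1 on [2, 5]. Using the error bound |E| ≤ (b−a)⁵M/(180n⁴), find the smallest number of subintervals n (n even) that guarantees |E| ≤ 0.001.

8

Need 243/(180n⁴) ≤ 0.001.
n⁴ ≥ 243/(180·0.001) = 1350 ⇒ n ≥ 6.0615, so the smallest even n is 8. (n must be even for Simpson's rule.)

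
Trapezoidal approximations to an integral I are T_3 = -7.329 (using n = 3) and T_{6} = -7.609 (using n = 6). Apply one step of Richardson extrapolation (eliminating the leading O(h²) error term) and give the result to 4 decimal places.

-7.7023

R = (4·T_{6} − T_3) / 3 = (4·(-7.609) − (-7.329))/3 = (-23.107)/3 = -7.7023.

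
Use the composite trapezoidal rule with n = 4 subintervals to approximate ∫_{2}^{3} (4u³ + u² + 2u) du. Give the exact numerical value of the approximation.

h = (3 − 2)/4 = 0.25.
Nodes u₀,…,u₄ = 2, 2.25, 2.5, 2.75, 3.
f(u) = 4u³ + u² + 2u: f₀=40, f₁=55.125, f₂=73.75, f₃=96.25, f₄=123.
(h/2)·[f₀ + 2f₁ + 2f₂ + 2f₃ + f₄] = 0.125·(613.25) = 76.65625.

76.65625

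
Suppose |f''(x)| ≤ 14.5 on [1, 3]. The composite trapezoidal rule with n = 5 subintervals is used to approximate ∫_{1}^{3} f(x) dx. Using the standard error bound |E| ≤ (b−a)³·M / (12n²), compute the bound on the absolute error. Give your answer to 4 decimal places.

0.3867

|E| ≤ (2)³·14.5 / (12·5²) = 116/300 = 0.3867.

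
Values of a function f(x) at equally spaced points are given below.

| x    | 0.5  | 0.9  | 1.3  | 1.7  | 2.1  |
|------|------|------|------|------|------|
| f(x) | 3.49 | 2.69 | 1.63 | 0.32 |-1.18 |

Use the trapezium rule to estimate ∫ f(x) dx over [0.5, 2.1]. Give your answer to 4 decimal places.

2.3180

h = 0.4, n = 4.
(h/2)·[y₀ + 2y₁ + 2y₂ + 2y₃ + y₄] = 0.2·(11.59) = 2.3180.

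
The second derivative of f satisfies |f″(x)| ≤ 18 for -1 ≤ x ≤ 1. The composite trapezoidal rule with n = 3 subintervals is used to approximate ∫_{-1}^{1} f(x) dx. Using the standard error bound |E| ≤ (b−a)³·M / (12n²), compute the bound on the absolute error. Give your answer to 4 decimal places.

1.3333

|E| ≤ (2)³·18 / (12·3²) = 144/108 = 1.3333.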